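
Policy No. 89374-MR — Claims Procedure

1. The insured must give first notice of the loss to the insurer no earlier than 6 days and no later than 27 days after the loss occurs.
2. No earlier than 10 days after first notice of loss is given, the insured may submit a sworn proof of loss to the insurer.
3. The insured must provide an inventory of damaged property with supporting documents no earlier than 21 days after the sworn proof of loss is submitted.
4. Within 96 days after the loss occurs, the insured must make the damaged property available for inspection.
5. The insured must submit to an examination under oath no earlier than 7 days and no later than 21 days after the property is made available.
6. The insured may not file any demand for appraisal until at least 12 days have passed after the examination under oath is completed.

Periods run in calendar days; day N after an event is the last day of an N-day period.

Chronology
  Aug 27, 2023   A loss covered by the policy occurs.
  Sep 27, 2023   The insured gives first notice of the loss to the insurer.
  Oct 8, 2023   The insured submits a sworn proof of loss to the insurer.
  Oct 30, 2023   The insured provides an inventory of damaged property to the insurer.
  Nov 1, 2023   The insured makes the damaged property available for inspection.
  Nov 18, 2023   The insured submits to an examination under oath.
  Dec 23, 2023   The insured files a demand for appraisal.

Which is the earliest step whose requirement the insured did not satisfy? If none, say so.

Step 1

(1) the permitted window runs from Aug 27, 2023 + 6 = Sep 2, 2023 to Aug 27, 2023 + 27 = Sep 23, 2023; done Sep 27, 2023 — 4 days after the window closed.
That is the first point of non-compliance.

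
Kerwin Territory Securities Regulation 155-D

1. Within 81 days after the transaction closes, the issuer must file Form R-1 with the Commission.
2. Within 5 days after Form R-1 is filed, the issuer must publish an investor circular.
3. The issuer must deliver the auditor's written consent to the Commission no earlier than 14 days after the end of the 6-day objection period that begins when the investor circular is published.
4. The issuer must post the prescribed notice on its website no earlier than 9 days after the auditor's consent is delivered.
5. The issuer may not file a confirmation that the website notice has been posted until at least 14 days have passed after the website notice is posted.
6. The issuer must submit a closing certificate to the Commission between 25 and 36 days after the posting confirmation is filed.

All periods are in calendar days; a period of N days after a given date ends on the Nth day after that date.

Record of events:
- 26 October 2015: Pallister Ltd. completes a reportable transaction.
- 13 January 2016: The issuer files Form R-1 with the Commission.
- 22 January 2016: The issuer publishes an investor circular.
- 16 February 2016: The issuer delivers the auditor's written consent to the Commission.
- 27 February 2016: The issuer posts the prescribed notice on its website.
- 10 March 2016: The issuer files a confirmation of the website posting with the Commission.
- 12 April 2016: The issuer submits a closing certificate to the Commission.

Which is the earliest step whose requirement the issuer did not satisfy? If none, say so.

Step 1: 81 days after 26 October 2015 (when the transaction closes) is 15 January 2016; 13 January 2016 is within that limit.
Step 2: 5 days after 13 January 2016 (when Form R-1 is filed) is 18 January 2016; 22 January 2016 misses that deadline by 4 days.
Later steps need not be reached.

Step 2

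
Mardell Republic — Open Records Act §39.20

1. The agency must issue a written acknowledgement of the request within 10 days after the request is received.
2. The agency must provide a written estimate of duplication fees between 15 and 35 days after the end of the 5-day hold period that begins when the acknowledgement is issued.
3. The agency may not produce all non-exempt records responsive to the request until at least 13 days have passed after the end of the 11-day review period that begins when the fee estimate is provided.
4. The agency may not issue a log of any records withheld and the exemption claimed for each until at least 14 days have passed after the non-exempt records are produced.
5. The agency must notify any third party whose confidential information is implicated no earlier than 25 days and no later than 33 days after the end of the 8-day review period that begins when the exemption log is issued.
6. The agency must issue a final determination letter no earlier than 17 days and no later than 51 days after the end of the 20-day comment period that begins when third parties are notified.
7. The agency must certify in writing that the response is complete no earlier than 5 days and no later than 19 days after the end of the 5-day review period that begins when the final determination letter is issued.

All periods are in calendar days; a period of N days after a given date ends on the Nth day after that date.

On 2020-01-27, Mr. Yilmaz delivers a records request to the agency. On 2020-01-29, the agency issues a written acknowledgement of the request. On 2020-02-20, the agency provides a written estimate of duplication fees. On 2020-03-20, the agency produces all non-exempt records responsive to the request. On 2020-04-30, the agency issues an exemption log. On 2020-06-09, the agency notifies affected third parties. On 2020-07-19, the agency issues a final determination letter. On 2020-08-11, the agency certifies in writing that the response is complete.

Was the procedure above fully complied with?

Step 1 — counting 10 days from 2020-01-27 (when the request is received) gives a deadline of 2020-02-06; completed 2020-01-29, before the deadline.
Step 2 — 15 and 35 days from 2020-02-03 (end of the 5-day hold period, which began when the acknowledgement is issued on 2020-01-29) are 2020-02-18 and 2020-03-09 respectively; done 2020-02-20, which is between those dates.
Step 3 — must wait 13 days from 2020-03-02 (end of the 11-day review period, which began when the fee estimate is provided on 2020-02-20), so not before 2020-03-15; 2020-03-20 is on or after that date.
Step 4 — must wait 14 days from 2020-03-20 (when the non-exempt records are produced), so not before 2020-04-03; done 2020-04-30, after the minimum wait.
Step 5 — 25 and 33 days from 2020-05-08 (end of the 8-day review period, which began when the exemption log is issued on 2020-04-30) are 2020-06-02 and 2020-06-10 respectively; done 2020-06-09, which is between those dates.
Step 6 — 17 and 51 days from 2020-06-29 (end of the 20-day comment period, which began when third parties are notified on 2020-06-09) are 2020-07-16 and 2020-08-19 respectively; done 2020-07-19 — within the window.
Step 7 — 5 and 19 days from 2020-07-24 (end of the 5-day review period, which began when the final determination letter is issued on 2020-07-19) are 2020-07-29 and 2020-08-12 respectively; done 2020-08-11 — within the window.

Yes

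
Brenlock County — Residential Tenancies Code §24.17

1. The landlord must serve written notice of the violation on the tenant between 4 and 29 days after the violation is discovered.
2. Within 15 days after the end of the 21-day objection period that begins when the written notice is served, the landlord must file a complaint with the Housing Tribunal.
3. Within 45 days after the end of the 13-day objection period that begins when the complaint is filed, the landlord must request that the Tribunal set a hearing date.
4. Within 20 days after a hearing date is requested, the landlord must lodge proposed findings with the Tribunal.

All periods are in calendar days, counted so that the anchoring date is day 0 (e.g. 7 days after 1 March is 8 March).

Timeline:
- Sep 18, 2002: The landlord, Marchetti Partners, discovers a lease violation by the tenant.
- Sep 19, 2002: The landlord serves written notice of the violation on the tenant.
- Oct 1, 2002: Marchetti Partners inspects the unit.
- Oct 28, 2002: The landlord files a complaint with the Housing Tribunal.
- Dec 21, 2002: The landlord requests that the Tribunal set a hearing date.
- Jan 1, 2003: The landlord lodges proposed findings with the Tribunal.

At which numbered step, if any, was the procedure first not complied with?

Step 1

(1) the permitted window runs from Sep 18, 2002 + 4 = Sep 22, 2002 to Sep 18, 2002 + 29 = Oct 17, 2002; Sep 19, 2002 is 3 days too early.
The analysis stops there.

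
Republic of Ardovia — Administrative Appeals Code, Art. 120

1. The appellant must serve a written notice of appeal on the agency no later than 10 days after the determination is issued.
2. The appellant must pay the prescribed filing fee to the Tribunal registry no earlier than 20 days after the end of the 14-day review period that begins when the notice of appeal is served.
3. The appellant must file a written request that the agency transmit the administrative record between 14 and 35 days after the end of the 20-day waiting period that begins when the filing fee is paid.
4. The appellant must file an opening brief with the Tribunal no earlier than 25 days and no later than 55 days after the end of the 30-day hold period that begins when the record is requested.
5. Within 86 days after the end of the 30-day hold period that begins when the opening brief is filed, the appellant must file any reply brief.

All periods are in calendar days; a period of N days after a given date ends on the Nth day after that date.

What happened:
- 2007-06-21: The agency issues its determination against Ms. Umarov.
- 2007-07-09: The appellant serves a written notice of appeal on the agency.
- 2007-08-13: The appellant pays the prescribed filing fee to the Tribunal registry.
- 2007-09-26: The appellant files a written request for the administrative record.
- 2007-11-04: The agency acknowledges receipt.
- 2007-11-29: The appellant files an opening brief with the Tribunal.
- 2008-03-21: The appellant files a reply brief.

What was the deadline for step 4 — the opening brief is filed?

2007-12-20

The record is requested on 2007-09-26; the 30-day hold period therefore ends 2007-10-26, and step 4 runs from that date. The window is 25–55 days after 2007-10-26; it closes on 2007-12-20.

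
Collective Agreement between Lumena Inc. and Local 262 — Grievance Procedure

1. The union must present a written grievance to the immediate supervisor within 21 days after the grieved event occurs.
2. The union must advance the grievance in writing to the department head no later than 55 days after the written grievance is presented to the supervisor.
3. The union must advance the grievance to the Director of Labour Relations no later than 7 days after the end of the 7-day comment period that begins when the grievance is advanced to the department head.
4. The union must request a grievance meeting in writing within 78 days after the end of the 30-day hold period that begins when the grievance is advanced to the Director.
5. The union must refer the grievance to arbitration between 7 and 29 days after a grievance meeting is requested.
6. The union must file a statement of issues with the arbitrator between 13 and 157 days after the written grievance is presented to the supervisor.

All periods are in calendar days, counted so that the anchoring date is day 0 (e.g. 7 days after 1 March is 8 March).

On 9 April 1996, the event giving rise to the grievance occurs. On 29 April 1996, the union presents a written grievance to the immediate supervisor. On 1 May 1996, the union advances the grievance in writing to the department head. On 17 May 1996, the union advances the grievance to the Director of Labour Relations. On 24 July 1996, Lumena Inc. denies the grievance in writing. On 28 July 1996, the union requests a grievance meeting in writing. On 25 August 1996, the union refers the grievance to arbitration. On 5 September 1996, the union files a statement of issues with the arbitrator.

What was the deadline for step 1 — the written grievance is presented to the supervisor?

30 April 1996

Step 1 runs from 9 April 1996, when the grieved event occurs. 21 days after 9 April 1996 is 30 April 1996.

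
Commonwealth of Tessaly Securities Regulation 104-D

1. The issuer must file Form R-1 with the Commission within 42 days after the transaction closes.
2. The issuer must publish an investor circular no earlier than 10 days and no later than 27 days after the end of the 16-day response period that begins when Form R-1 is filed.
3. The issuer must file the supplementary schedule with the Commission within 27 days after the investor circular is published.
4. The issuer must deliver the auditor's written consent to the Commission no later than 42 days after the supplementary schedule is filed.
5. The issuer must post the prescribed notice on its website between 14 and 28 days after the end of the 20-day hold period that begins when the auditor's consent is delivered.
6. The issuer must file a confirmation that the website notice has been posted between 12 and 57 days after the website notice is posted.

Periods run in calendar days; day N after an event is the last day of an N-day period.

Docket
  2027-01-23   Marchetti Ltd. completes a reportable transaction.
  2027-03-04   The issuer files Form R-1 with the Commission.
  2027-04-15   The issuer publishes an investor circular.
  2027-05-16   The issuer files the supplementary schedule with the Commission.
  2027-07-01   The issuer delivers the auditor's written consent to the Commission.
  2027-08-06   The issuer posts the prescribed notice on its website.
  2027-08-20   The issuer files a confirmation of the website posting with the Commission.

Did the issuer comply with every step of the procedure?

(1) due by 2027-01-23 + 42 days = 2027-03-06; completed 2027-03-04, before the deadline.
(2) the permitted window runs from 2027-03-20 + 10 = 2027-03-30 to 2027-03-20 + 27 = 2027-04-16; done 2027-04-15, which is between those dates.
(3) due by 2027-04-15 + 27 days = 2027-05-12; done 2027-05-16 — 4 days late.
That is the first point of non-compliance.

No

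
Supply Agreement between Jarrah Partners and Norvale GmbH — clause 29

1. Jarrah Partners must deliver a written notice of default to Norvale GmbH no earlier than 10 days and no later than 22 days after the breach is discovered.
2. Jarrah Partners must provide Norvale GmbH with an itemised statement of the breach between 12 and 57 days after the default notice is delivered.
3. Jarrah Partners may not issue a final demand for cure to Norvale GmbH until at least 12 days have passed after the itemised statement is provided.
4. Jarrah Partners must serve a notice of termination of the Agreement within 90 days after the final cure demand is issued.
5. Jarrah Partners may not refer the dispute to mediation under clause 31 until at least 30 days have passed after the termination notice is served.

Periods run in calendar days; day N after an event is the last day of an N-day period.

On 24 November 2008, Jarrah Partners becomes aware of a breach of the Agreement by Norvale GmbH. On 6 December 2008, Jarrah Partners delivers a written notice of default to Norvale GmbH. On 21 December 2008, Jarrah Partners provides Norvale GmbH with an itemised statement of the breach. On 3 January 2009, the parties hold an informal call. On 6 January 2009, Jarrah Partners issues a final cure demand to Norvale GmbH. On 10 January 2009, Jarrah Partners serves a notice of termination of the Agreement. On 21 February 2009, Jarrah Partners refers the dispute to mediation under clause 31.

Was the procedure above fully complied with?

Yes

Step 1: the window is 10–22 days after 24 November 2008 (when the breach is discovered), so 4 December 2008 through 16 December 2008; done 6 December 2008 — within the window.
Step 2: the window is 12–57 days after 6 December 2008 (when the default notice is delivered), so 18 December 2008 through 1 February 2009; 21 December 2008 falls inside that range.
Step 3: the earliest permitted date is 12 days after 21 December 2008 (when the itemised statement is provided), i.e. 2 January 2009; done 6 January 2009, after the minimum wait.
Step 4: 90 days after 6 January 2009 (when the final cure demand is issued) is 6 April 2009; done 10 January 2009 — timely.
Step 5: the earliest permitted date is 30 days after 10 January 2009 (when the termination notice is served), i.e. 9 February 2009; 21 February 2009 is on or after that date.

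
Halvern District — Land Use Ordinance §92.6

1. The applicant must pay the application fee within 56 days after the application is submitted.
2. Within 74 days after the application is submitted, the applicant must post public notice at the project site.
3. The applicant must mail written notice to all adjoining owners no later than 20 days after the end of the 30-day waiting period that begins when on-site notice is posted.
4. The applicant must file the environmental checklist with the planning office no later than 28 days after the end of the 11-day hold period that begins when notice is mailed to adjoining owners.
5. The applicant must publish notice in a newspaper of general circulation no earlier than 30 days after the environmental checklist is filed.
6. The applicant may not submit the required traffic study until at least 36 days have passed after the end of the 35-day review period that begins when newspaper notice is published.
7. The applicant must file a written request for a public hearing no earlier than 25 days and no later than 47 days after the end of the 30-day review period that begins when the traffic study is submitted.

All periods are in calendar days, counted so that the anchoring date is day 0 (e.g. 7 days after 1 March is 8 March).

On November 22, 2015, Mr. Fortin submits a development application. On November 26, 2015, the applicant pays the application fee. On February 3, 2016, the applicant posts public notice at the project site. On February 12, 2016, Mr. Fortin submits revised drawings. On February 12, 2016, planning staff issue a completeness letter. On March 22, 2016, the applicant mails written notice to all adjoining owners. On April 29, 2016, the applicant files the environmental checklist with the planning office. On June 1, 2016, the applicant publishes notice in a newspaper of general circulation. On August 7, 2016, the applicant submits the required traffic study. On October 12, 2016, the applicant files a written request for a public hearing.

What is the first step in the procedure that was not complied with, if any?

Step 6

Step 1 — counting 56 days from November 22, 2015 (when the application is submitted) gives a deadline of January 17, 2016; completed November 26, 2015, before the deadline.
Step 2 — counting 74 days from November 22, 2015 (when the application is submitted) gives a deadline of February 4, 2016; done February 3, 2016 — timely.
Step 3 — counting 20 days from March 4, 2016 (end of the 30-day waiting period, which began when on-site notice is posted on February 3, 2016) gives a deadline of March 24, 2016; March 22, 2016 is within that limit.
Step 4 — counting 28 days from April 2, 2016 (end of the 11-day hold period, which began when notice is mailed to adjoining owners on March 22, 2016) gives a deadline of April 30, 2016; April 29, 2016 is within that limit.
Step 5 — must wait 30 days from April 29, 2016 (when the environmental checklist is filed), so not before May 29, 2016; June 1, 2016 is on or after that date.
Step 6 — must wait 36 days from July 6, 2016 (end of the 35-day review period, which began when newspaper notice is published on June 1, 2016), so not before August 11, 2016; acted on August 7, 2016, 4 days prematurely.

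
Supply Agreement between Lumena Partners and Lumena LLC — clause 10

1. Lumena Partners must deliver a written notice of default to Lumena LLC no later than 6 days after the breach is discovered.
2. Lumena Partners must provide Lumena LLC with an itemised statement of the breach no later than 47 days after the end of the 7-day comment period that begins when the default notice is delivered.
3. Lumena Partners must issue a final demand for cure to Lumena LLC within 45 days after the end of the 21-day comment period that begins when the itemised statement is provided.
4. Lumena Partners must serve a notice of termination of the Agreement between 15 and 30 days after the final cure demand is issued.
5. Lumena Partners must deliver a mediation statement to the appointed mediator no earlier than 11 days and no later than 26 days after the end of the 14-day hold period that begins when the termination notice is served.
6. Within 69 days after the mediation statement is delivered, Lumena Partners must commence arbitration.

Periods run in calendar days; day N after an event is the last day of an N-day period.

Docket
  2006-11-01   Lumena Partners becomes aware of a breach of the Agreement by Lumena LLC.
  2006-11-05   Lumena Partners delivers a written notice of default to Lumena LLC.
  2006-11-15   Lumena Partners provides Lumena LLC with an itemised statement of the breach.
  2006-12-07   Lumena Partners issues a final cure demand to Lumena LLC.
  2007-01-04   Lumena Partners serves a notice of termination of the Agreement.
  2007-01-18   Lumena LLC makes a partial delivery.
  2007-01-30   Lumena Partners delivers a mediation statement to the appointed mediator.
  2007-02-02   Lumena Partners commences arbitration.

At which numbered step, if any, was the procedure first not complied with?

(1) due by 2006-11-01 + 6 days = 2006-11-07; 2006-11-05 is within that limit.
(2) due by 2006-11-12 + 47 days = 2006-12-29; completed 2006-11-15, before the deadline.
(3) due by 2006-12-06 + 45 days = 2007-01-20; completed 2006-12-07, before the deadline.
(4) the permitted window runs from 2006-12-07 + 15 = 2006-12-22 to 2006-12-07 + 30 = 2007-01-06; done 2007-01-04, which is between those dates.
(5) the permitted window runs from 2007-01-18 + 11 = 2007-01-29 to 2007-01-18 + 26 = 2007-02-13; done 2007-01-30 — within the window.
(6) due by 2007-01-30 + 69 days = 2007-04-09; completed 2007-02-02, before the deadline.

None — every step was satisfied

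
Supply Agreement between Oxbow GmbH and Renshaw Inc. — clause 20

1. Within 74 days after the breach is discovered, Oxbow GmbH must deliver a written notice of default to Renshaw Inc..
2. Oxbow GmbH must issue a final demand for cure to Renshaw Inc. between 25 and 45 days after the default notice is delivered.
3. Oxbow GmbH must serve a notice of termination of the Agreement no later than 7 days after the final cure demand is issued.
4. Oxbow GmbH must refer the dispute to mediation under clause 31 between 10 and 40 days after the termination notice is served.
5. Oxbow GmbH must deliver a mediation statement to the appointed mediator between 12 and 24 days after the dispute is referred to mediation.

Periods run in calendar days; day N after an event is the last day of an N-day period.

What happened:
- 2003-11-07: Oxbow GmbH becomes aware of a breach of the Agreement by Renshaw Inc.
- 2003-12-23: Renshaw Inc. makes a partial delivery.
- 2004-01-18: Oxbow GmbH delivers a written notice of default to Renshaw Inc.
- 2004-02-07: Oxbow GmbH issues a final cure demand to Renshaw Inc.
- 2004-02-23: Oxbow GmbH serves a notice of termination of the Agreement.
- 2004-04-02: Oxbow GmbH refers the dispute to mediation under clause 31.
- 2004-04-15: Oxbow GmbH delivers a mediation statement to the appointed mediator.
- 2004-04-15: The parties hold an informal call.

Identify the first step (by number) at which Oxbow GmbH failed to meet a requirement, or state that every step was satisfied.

(1) due by 2003-11-07 + 74 days = 2004-01-20; completed 2004-01-18, before the deadline.
(2) the permitted window runs from 2004-01-18 + 25 = 2004-02-12 to 2004-01-18 + 45 = 2004-03-03; 2004-02-07 is 5 days too early.
No need to go further; step 2 was not satisfied.

Step 2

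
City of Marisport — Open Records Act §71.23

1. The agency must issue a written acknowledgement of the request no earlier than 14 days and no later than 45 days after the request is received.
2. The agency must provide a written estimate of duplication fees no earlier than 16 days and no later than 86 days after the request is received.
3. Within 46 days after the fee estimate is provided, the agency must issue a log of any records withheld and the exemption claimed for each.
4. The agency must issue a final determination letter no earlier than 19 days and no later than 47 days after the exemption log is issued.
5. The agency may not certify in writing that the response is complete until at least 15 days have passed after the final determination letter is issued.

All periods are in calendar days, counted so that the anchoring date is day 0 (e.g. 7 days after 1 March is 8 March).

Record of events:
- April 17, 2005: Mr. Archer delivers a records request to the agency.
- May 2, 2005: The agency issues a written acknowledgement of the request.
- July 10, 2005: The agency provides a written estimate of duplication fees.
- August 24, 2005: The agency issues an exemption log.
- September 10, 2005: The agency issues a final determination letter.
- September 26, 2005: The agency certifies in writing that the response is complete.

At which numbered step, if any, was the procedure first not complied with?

(1) the permitted window runs from April 17, 2005 + 14 = May 1, 2005 to April 17, 2005 + 45 = June 1, 2005; done May 2, 2005 — within the window.
(2) the permitted window runs from April 17, 2005 + 16 = May 3, 2005 to April 17, 2005 + 86 = July 12, 2005; done July 10, 2005, which is between those dates.
(3) due by July 10, 2005 + 46 days = August 25, 2005; completed August 24, 2005, before the deadline.
(4) the permitted window runs from August 24, 2005 + 19 = September 12, 2005 to August 24, 2005 + 47 = October 10, 2005; done September 10, 2005 — 2 days before the window opened.
Later steps need not be reached.

Step 4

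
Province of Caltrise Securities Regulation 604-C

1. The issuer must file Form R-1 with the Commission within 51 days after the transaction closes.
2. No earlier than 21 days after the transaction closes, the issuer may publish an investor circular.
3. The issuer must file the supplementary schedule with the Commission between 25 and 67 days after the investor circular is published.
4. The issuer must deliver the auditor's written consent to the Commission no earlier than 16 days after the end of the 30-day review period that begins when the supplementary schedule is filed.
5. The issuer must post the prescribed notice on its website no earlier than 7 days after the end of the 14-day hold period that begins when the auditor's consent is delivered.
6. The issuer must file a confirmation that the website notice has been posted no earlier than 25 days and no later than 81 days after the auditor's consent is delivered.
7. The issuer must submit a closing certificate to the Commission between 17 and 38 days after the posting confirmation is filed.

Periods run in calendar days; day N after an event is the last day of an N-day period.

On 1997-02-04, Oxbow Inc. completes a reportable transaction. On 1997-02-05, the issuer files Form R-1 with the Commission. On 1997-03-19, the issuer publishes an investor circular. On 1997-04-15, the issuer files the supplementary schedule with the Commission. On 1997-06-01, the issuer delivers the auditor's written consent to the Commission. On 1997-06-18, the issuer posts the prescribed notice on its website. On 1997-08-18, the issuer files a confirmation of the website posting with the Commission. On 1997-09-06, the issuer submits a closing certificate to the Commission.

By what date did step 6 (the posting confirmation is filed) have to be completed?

1997-08-21

Step 6 runs from 1997-06-01, when the auditor's consent is delivered. The window is 25–81 days after 1997-06-01; it closes on 1997-08-21.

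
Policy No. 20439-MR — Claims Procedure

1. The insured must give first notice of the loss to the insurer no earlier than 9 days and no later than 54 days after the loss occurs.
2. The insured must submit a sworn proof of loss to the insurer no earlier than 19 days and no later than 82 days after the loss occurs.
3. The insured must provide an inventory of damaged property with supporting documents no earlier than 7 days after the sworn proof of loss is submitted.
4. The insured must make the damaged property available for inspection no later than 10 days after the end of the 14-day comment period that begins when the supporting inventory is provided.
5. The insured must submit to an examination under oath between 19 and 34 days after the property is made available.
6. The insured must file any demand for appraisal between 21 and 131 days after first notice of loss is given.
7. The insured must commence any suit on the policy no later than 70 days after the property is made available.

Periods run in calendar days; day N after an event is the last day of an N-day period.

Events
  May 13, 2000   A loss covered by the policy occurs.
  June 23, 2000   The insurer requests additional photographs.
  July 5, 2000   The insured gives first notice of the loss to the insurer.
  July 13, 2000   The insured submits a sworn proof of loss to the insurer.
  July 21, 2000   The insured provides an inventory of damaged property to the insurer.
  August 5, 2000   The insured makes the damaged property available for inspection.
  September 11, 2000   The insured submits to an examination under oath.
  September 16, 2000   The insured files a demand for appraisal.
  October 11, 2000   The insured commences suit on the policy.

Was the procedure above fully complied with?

No

(1) the permitted window runs from May 13, 2000 + 9 = May 22, 2000 to May 13, 2000 + 54 = July 6, 2000; done July 5, 2000 — within the window.
(2) the permitted window runs from May 13, 2000 + 19 = June 1, 2000 to May 13, 2000 + 82 = August 3, 2000; done July 13, 2000 — within the window.
(3) permitted from July 13, 2000 + 7 days = July 20, 2000 onward; July 21, 2000 is on or after that date.
(4) due by August 4, 2000 + 10 days = August 14, 2000; done August 5, 2000 — timely.
(5) the permitted window runs from August 5, 2000 + 19 = August 24, 2000 to August 5, 2000 + 34 = September 8, 2000; done September 11, 2000 — 3 days after the window closed.
That is the first point of non-compliance.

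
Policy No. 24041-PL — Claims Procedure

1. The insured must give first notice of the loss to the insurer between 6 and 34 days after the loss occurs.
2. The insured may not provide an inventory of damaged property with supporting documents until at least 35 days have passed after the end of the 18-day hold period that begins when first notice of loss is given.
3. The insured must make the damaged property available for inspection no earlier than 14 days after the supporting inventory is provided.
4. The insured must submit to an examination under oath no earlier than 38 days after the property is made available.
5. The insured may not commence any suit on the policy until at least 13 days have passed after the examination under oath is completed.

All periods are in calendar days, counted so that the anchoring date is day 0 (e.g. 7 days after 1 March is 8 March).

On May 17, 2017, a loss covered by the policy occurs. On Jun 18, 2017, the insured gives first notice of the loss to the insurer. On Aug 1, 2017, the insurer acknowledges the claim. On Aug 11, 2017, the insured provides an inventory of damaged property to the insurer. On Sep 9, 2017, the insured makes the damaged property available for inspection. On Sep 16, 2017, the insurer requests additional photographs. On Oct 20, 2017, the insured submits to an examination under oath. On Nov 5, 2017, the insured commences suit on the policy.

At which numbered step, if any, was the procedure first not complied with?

None — every step was satisfied

Step 1: the window is 6–34 days after May 17, 2017 (when the loss occurs), so May 23, 2017 through Jun 20, 2017; done Jun 18, 2017 — within the window.
Step 2: the earliest permitted date is 35 days after Jul 6, 2017 (end of the 18-day hold period, which began when first notice of loss is given on Jun 18, 2017), i.e. Aug 10, 2017; done Aug 11, 2017 — permitted.
Step 3: the earliest permitted date is 14 days after Aug 11, 2017 (when the supporting inventory is provided), i.e. Aug 25, 2017; Sep 9, 2017 is on or after that date.
Step 4: the earliest permitted date is 38 days after Sep 9, 2017 (when the property is made available), i.e. Oct 17, 2017; Oct 20, 2017 is on or after that date.
Step 5: the earliest permitted date is 13 days after Oct 20, 2017 (when the examination under oath is completed), i.e. Nov 2, 2017; done Nov 5, 2017 — permitted.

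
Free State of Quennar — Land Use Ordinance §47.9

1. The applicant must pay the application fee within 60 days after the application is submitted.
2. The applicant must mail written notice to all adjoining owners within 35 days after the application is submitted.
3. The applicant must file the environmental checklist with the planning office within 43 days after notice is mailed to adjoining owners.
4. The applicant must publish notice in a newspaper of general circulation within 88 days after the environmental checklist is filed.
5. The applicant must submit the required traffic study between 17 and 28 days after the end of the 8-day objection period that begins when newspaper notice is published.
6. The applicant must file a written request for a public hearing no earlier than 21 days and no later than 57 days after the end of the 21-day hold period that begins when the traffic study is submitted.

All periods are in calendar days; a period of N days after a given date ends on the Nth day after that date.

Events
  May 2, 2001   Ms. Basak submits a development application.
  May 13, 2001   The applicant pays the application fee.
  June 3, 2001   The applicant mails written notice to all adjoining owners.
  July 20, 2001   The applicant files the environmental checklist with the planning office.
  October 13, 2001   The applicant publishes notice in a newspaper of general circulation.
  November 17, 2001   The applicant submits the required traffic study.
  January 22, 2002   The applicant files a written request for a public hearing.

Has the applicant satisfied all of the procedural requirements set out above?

Step 1: 60 days after May 2, 2001 (when the application is submitted) is July 1, 2001; completed May 13, 2001, before the deadline.
Step 2: 35 days after May 2, 2001 (when the application is submitted) is June 6, 2001; June 3, 2001 is within that limit.
Step 3: 43 days after June 3, 2001 (when notice is mailed to adjoining owners) is July 16, 2001; not done until July 20, 2001, 4 days after the deadline.
No need to go further; step 3 was not satisfied.

No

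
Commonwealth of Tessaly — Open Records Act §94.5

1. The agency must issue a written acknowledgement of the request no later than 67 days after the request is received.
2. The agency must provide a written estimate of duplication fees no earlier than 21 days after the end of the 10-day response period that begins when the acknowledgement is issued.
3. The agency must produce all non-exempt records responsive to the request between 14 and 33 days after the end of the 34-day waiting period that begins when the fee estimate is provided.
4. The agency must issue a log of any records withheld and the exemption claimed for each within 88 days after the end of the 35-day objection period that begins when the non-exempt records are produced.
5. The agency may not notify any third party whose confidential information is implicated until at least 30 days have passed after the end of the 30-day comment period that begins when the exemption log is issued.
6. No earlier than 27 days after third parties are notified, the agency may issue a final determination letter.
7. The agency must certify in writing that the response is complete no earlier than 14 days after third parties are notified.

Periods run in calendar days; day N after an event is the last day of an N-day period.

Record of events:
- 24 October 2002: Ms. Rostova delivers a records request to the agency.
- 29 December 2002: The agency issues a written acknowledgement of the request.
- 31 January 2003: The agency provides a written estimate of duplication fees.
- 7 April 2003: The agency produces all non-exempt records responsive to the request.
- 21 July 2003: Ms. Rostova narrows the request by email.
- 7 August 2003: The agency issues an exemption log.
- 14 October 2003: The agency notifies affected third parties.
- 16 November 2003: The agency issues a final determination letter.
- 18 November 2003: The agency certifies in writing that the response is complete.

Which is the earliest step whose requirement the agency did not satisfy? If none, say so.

Step 1: 67 days after 24 October 2002 (when the request is received) is 30 December 2002; done 29 December 2002 — timely.
Step 2: the earliest permitted date is 21 days after 8 January 2003 (end of the 10-day response period, which began when the acknowledgement is issued on 29 December 2002), i.e. 29 January 2003; done 31 January 2003 — permitted.
Step 3: the window is 14–33 days after 6 March 2003 (end of the 34-day waiting period, which began when the fee estimate is provided on 31 January 2003), so 20 March 2003 through 8 April 2003; done 7 April 2003, which is between those dates.
Step 4: 88 days after 12 May 2003 (end of the 35-day objection period, which began when the non-exempt records are produced on 7 April 2003) is 8 August 2003; done 7 August 2003 — timely.
Step 5: the earliest permitted date is 30 days after 6 September 2003 (end of the 30-day comment period, which began when the exemption log is issued on 7 August 2003), i.e. 6 October 2003; done 14 October 2003 — permitted.
Step 6: the earliest permitted date is 27 days after 14 October 2003 (when third parties are notified), i.e. 10 November 2003; done 16 November 2003, after the minimum wait.
Step 7: the earliest permitted date is 14 days after 14 October 2003 (when third parties are notified), i.e. 28 October 2003; done 18 November 2003, after the minimum wait.

None — every step was satisfied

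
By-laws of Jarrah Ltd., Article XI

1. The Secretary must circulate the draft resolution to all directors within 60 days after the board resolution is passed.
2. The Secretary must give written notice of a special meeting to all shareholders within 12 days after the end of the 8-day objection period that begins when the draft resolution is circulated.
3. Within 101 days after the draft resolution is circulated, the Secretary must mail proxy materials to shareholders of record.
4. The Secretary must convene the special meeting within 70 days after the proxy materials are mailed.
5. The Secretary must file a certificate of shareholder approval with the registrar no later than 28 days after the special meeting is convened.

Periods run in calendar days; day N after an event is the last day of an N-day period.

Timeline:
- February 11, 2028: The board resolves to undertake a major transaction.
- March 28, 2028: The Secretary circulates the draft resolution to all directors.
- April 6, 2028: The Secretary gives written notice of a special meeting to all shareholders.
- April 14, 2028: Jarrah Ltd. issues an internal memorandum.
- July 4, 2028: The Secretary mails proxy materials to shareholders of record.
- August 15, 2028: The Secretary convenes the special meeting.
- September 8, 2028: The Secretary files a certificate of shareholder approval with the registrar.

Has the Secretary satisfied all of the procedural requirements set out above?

Yes

(1) due by February 11, 2028 + 60 days = April 11, 2028; March 28, 2028 is within that limit.
(2) due by April 5, 2028 + 12 days = April 17, 2028; April 6, 2028 is within that limit.
(3) due by March 28, 2028 + 101 days = July 7, 2028; done July 4, 2028 — timely.
(4) due by July 4, 2028 + 70 days = September 12, 2028; done August 15, 2028 — timely.
(5) due by August 15, 2028 + 28 days = September 12, 2028; September 8, 2028 is within that limit.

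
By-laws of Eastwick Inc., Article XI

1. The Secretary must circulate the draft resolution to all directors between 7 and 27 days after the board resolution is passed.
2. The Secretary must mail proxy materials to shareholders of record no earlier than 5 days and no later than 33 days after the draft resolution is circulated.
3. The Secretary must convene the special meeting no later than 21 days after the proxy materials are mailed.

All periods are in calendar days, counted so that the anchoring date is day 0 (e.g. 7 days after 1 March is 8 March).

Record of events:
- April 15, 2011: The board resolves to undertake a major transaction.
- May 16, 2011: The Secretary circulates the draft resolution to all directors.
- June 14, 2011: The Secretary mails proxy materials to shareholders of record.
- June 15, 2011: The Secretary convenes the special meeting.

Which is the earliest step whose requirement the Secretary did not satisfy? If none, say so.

(1) the permitted window runs from April 15, 2011 + 7 = April 22, 2011 to April 15, 2011 + 27 = May 12, 2011; done May 16, 2011 — 4 days after the window closed.
No need to go further; step 1 was not satisfied.

Step 1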